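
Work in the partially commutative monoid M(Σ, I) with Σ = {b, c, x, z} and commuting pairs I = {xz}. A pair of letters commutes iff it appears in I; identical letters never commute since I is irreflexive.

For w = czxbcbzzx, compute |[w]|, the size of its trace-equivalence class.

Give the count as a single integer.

6

drop 0:c onto floor
drop 1:z onto {0:c}
drop 2:x onto {0:c}
drop 3:b onto {1:z, 2:x}
drop 4:c onto {3:b}
drop 5:b onto {4:c}
drop 6:z onto {5:b}
drop 7:z onto {6:z}
drop 8:x onto {5:b}
ground layer = {0:c}
drop-orders for the pieces not yet dropped (sum over which currently-grounded one goes next):
  1 to go: {7} 1  {8} 1
  2 to go: {6,7} 1  {7,8} 2
  3 to go: {6,7,8} 3
  4 to go: {5,6,7,8} 3
  5 to go: {4,5,6,7,8} 3
  6 to go: {3,4,5,6,7,8} 3
  7 to go: {1,3,4,5,6,7,8} 3  {2,3,4,5,6,7,8} 3
  if 0:c drops first: 6 orders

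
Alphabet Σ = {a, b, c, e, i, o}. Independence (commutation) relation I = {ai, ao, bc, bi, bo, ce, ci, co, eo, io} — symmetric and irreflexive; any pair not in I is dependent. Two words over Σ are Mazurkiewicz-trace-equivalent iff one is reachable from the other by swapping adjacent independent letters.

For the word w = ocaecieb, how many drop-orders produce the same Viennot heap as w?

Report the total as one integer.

40

piece 0:o — minimal
piece 1:c — minimal
piece 2:a rests on {1:c}
piece 3:e rests on {2:a}
piece 4:c rests on {2:a}
piece 5:i rests on {3:e}
piece 6:e rests on {5:i}
piece 7:b rests on {6:e}
minimal pieces: {0:o, 1:c}
ways to finish when only these pieces remain (= sum over removing one remaining piece with nothing left below it):
  1 left: {0}→1  {4}→1  {7}→1
  2 left: {0,4}→2  {0,7}→2  {4,7}→2  {6,7}→1
  3 left: {0,4,7}→6  {0,6,7}→3  {4,6,7}→3  {5,6,7}→1
  4 left: {0,4,6,7}→12  {0,5,6,7}→4  {3,5,6,7}→1  {4,5,6,7}→4
  5 left: {0,3,5,6,7}→5  {0,4,5,6,7}→20  {3,4,5,6,7}→5
  6 left: {0,3,4,5,6,7}→30  {2,3,4,5,6,7}→5
  placing 0:o first → 5 extensions
  placing 1:c first → 35 extensions
total linear extensions = 40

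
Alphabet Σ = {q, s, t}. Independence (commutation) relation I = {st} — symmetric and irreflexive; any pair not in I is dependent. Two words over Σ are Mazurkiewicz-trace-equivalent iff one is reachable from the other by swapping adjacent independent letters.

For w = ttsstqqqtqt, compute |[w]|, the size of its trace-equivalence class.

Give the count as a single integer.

10

#0=t has no predecessor
#1=t depends on [0:t]
#2=s has no predecessor
#3=s depends on [2:s]
#4=t depends on [1:t]
#5=q depends on [3:s, 4:t]
#6=q depends on [5:q]
#7=q depends on [6:q]
#8=t depends on [7:q]
#9=q depends on [8:t]
#10=t depends on [9:q]
sources: [0:t, 2:s]
N(rest) = Σ N(rest − s) over sources s of rest; N(one piece) = 1:
  size 1 → [10]=1
  size 2 → [9,10]=1
  size 3 → [8,9,10]=1
  size 4 → [7,8,9,10]=1
  size 5 → [6,7,8,9,10]=1
  size 6 → [5,6,7,8,9,10]=1
  size 7 → [3,5,6,7,8,9,10]=1  [4,5,6,7,8,9,10]=1
  size 8 → [1,4,5,6,7,8,9,10]=1  [2,3,5,6,7,8,9,10]=1  [3,4,5,6,7,8,9,10]=2
  size 9 → [0,1,4,5,6,7,8,9,10]=1  [1,3,4,5,6,7,8,9,10]=3  [2,3,4,5,6,7,8,9,10]=3
  first=0(t) contributes 6
  first=2(s) contributes 4
|[w]| = 10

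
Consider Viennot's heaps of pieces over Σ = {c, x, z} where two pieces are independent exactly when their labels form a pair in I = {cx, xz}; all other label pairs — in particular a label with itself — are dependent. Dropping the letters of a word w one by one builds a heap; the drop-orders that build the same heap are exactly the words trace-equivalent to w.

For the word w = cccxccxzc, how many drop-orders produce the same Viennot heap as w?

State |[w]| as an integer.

drop 0:c onto floor
drop 1:c onto {0:c}
drop 2:c onto {1:c}
drop 3:x onto floor
drop 4:c onto {2:c}
drop 5:c onto {4:c}
drop 6:x onto {3:x}
drop 7:z onto {5:c}
drop 8:c onto {7:z}
ground layer = {0:c, 3:x}
drop-orders for the pieces not yet dropped (sum over which currently-grounded one goes next):
  1 to go: {6} 1  {8} 1
  2 to go: {3,6} 1  {6,8} 2  {7,8} 1
  3 to go: {3,6,8} 3  {5,7,8} 1  {6,7,8} 3
  4 to go: {3,6,7,8} 6  {4,5,7,8} 1  {5,6,7,8} 4
  5 to go: {2,4,5,7,8} 1  {3,5,6,7,8} 10  {4,5,6,7,8} 5
  6 to go: {1,2,4,5,7,8} 1  {2,4,5,6,7,8} 6  {3,4,5,6,7,8} 15
  7 to go: {0,1,2,4,5,7,8} 1  {1,2,4,5,6,7,8} 7  {2,3,4,5,6,7,8} 21
  if 0:c drops first: 28 orders
  if 3:x drops first: 8 orders
heap linearizations: 36

36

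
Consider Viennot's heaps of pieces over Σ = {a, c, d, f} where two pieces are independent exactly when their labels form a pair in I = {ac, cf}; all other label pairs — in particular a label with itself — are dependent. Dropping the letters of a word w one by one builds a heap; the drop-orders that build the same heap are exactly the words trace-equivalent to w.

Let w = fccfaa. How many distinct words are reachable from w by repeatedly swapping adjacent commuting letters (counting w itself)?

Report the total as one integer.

#0=f has no predecessor
#1=c has no predecessor
#2=c depends on [1:c]
#3=f depends on [0:f]
#4=a depends on [3:f]
#5=a depends on [4:a]
sources: [0:f, 1:c]
N(rest) = Σ N(rest − s) over sources s of rest; N(one piece) = 1:
  size 1 → [2]=1  [5]=1
  size 2 → [1,2]=1  [2,5]=2  [4,5]=1
  size 3 → [1,2,5]=3  [2,4,5]=3  [3,4,5]=1
  size 4 → [0,3,4,5]=1  [1,2,4,5]=6  [2,3,4,5]=4
  first=0(f) contributes 10
  first=1(c) contributes 5
|[w]| = 15

15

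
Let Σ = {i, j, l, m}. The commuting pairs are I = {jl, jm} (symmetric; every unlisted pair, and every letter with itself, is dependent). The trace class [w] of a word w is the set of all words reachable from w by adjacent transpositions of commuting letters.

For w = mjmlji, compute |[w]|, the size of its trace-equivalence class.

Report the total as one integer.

10

piece 0:m — minimal
piece 1:j — minimal
piece 2:m rests on {0:m}
piece 3:l rests on {2:m}
piece 4:j rests on {1:j}
piece 5:i rests on {3:l, 4:j}
minimal pieces: {0:m, 1:j}
ways to finish when only these pieces remain (= sum over removing one remaining piece with nothing left below it):
  1 left: {5}→1
  2 left: {3,5}→1  {4,5}→1
  3 left: {1,4,5}→1  {2,3,5}→1  {3,4,5}→2
  4 left: {0,2,3,5}→1  {1,3,4,5}→3  {2,3,4,5}→3
  placing 0:m first → 6 extensions
  placing 1:j first → 4 extensions
total linear extensions = 10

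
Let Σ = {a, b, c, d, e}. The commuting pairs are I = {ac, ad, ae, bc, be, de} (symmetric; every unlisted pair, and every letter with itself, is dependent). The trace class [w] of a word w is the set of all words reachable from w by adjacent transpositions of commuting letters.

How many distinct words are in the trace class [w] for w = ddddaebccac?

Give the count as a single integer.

drop 0:d onto floor
drop 1:d onto {0:d}
drop 2:d onto {1:d}
drop 3:d onto {2:d}
drop 4:a onto floor
drop 5:e onto floor
drop 6:b onto {3:d, 4:a}
drop 7:c onto {3:d, 5:e}
drop 8:c onto {7:c}
drop 9:a onto {6:b}
drop 10:c onto {8:c}
ground layer = {0:d, 4:a, 5:e}
drop-orders for the pieces not yet dropped (sum over which currently-grounded one goes next):
  1 to go: {9} 1  {10} 1
  2 to go: {6,9} 1  {8,10} 1  {9,10} 2
  3 to go: {4,6,9} 1  {6,9,10} 3  {7,8,10} 1  {8,9,10} 3
  4 to go: {4,6,9,10} 4  {5,7,8,10} 1  {6,8,9,10} 6  {7,8,9,10} 4
  5 to go: {4,6,8,9,10} 10  {5,7,8,9,10} 5  {6,7,8,9,10} 10
  6 to go: {3,6,7,8,9,10} 10  {4,6,7,8,9,10} 20  {5,6,7,8,9,10} 15
  7 to go: {2,3,6,7,8,9,10} 10  {3,4,6,7,8,9,10} 30  {3,5,6,7,8,9,10} 25  {4,5,6,7,8,9,10} 35
  8 to go: {1,2,3,6,7,8,9,10} 10  {2,3,4,6,7,8,9,10} 40  {2,3,5,6,7,8,9,10} 35  {3,4,5,6,7,8,9,10} 90
  9 to go: {0,1,2,3,6,7,8,9,10} 10  {1,2,3,4,6,7,8,9,10} 50  {1,2,3,5,6,7,8,9,10} 45  {2,3,4,5,6,7,8,9,10} 165
  if 0:d drops first: 260 orders
  if 4:a drops first: 55 orders
  if 5:e drops first: 60 orders
heap linearizations: 375

375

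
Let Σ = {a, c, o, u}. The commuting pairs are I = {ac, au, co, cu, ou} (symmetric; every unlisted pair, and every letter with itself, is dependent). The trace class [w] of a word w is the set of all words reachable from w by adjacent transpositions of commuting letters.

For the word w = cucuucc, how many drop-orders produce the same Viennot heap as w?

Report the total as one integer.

#0=c has no predecessor
#1=u has no predecessor
#2=c depends on [0:c]
#3=u depends on [1:u]
#4=u depends on [3:u]
#5=c depends on [2:c]
#6=c depends on [5:c]
sources: [0:c, 1:u]
N(rest) = Σ N(rest − s) over sources s of rest; N(one piece) = 1:
  size 1 → [4]=1  [6]=1
  size 2 → [3,4]=1  [4,6]=2  [5,6]=1
  size 3 → [1,3,4]=1  [2,5,6]=1  [3,4,6]=3  [4,5,6]=3
  size 4 → [0,2,5,6]=1  [1,3,4,6]=4  [2,4,5,6]=4  [3,4,5,6]=6
  size 5 → [0,2,4,5,6]=5  [1,3,4,5,6]=10  [2,3,4,5,6]=10
  first=0(c) contributes 20
  first=1(u) contributes 15
|[w]| = 35

35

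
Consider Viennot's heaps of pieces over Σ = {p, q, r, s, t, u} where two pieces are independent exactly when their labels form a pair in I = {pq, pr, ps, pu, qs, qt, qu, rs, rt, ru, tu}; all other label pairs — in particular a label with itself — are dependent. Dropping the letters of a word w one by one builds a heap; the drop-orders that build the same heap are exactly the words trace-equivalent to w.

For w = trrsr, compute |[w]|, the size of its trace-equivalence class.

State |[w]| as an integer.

10

drop 0:t onto floor
drop 1:r onto floor
drop 2:r onto {1:r}
drop 3:s onto {0:t}
drop 4:r onto {2:r}
ground layer = {0:t, 1:r}
drop-orders for the pieces not yet dropped (sum over which currently-grounded one goes next):
  1 to go: {3} 1  {4} 1
  2 to go: {0,3} 1  {2,4} 1  {3,4} 2
  3 to go: {0,3,4} 3  {1,2,4} 1  {2,3,4} 3
  if 0:t drops first: 4 orders
  if 1:r drops first: 6 orders
heap linearizations: 10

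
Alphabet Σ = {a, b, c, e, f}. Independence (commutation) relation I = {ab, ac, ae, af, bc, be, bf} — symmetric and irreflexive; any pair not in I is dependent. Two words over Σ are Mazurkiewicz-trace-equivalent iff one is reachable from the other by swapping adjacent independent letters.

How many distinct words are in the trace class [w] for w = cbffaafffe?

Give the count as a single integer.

360

0(c) covers ∅
1(b) covers ∅
2(f) covers 0:c
3(f) covers 2:f
4(a) covers ∅
5(a) covers 4:a
6(f) covers 3:f
7(f) covers 6:f
8(f) covers 7:f
9(e) covers 8:f
floor of heap: 0:c, 1:b, 4:a
completions by unplaced set U, small U first (add the entries for U minus each lowest piece of U):
  |U|=1: {1}:1  {5}:1  {9}:1
  |U|=2: {1,5}:2  {1,9}:2  {4,5}:1  {5,9}:2  {8,9}:1
  |U|=3: {1,4,5}:3  {1,5,9}:6  {1,8,9}:3  {4,5,9}:3  {5,8,9}:3  {7,8,9}:1
  |U|=4: {1,4,5,9}:12  {1,5,8,9}:12  {1,7,8,9}:4  {4,5,8,9}:6  {5,7,8,9}:4  {6,7,8,9}:1
  |U|=5: {1,4,5,8,9}:30  {1,5,7,8,9}:20  {1,6,7,8,9}:5  {3,6,7,8,9}:1  {4,5,7,8,9}:10  {5,6,7,8,9}:5
  |U|=6: {1,3,6,7,8,9}:6  {1,4,5,7,8,9}:60  {1,5,6,7,8,9}:30  {2,3,6,7,8,9}:1  {3,5,6,7,8,9}:6  {4,5,6,7,8,9}:15
  |U|=7: {0,2,3,6,7,8,9}:1  {1,2,3,6,7,8,9}:7  {1,3,5,6,7,8,9}:42  {1,4,5,6,7,8,9}:105  {2,3,5,6,7,8,9}:7  {3,4,5,6,7,8,9}:21
  |U|=8: {0,1,2,3,6,7,8,9}:8  {0,2,3,5,6,7,8,9}:8  {1,2,3,5,6,7,8,9}:56  {1,3,4,5,6,7,8,9}:168  {2,3,4,5,6,7,8,9}:28
  start at 0(c): 252
  start at 1(b): 36
  start at 4(a): 72
sum over floor = 360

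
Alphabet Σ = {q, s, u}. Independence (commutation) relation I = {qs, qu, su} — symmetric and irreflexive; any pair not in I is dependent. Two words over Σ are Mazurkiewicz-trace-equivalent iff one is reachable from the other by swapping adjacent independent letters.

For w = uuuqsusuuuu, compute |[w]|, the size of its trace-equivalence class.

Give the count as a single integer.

495

piece 0:u — minimal
piece 1:u rests on {0:u}
piece 2:u rests on {1:u}
piece 3:q — minimal
piece 4:s — minimal
piece 5:u rests on {2:u}
piece 6:s rests on {4:s}
piece 7:u rests on {5:u}
piece 8:u rests on {7:u}
piece 9:u rests on {8:u}
piece 10:u rests on {9:u}
minimal pieces: {0:u, 3:q, 4:s}
ways to finish when only these pieces remain (= sum over removing one remaining piece with nothing left below it):
  1 left: {3}→1  {6}→1  {10}→1
  2 left: {3,6}→2  {3,10}→2  {4,6}→1  {6,10}→2  {9,10}→1
  3 left: {3,4,6}→3  {3,6,10}→6  {3,9,10}→3  {4,6,10}→3  {6,9,10}→3  {8,9,10}→1
  4 left: {3,4,6,10}→12  {3,6,9,10}→12  {3,8,9,10}→4  {4,6,9,10}→6  {6,8,9,10}→4  {7,8,9,10}→1
  5 left: {3,4,6,9,10}→30  {3,6,8,9,10}→20  {3,7,8,9,10}→5  {4,6,8,9,10}→10  {5,7,8,9,10}→1  {6,7,8,9,10}→5
  6 left: {2,5,7,8,9,10}→1  {3,4,6,8,9,10}→60  {3,5,7,8,9,10}→6  {3,6,7,8,9,10}→30  {4,6,7,8,9,10}→15  {5,6,7,8,9,10}→6
  7 left: {1,2,5,7,8,9,10}→1  {2,3,5,7,8,9,10}→7  {2,5,6,7,8,9,10}→7  {3,4,6,7,8,9,10}→105  {3,5,6,7,8,9,10}→42  {4,5,6,7,8,9,10}→21
  8 left: {0,1,2,5,7,8,9,10}→1  {1,2,3,5,7,8,9,10}→8  {1,2,5,6,7,8,9,10}→8  {2,3,5,6,7,8,9,10}→56  {2,4,5,6,7,8,9,10}→28  {3,4,5,6,7,8,9,10}→168
  9 left: {0,1,2,3,5,7,8,9,10}→9  {0,1,2,5,6,7,8,9,10}→9  {1,2,3,5,6,7,8,9,10}→72  {1,2,4,5,6,7,8,9,10}→36  {2,3,4,5,6,7,8,9,10}→252
  placing 0:u first → 360 extensions
  placing 3:q first → 45 extensions
  placing 4:s first → 90 extensions
total linear extensions = 495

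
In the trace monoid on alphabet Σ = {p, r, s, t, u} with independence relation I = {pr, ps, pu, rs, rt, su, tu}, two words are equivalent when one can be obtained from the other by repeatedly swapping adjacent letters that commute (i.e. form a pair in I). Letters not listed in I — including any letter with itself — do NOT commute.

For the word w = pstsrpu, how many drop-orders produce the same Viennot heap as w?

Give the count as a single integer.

0(p) covers ∅
1(s) covers ∅
2(t) covers 0:p, 1:s
3(s) covers 2:t
4(r) covers ∅
5(p) covers 2:t
6(u) covers 4:r
floor of heap: 0:p, 1:s, 4:r
completions by unplaced set U, small U first (add the entries for U minus each lowest piece of U):
  |U|=1: {3}:1  {5}:1  {6}:1
  |U|=2: {3,5}:2  {3,6}:2  {4,6}:1  {5,6}:2
  |U|=3: {2,3,5}:2  {3,4,6}:3  {3,5,6}:6  {4,5,6}:3
  |U|=4: {0,2,3,5}:2  {1,2,3,5}:2  {2,3,5,6}:8  {3,4,5,6}:12
  |U|=5: {0,1,2,3,5}:4  {0,2,3,5,6}:10  {1,2,3,5,6}:10  {2,3,4,5,6}:20
  start at 0(p): 30
  start at 1(s): 30
  start at 4(r): 24
sum over floor = 84

84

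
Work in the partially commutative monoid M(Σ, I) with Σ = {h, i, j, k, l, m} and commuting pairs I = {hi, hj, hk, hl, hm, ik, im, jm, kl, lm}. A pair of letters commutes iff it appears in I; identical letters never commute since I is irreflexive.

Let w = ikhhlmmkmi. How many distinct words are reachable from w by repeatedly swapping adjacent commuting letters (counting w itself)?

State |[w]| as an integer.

piece 0:i — minimal
piece 1:k — minimal
piece 2:h — minimal
piece 3:h rests on {2:h}
piece 4:l rests on {0:i}
piece 5:m rests on {1:k}
piece 6:m rests on {5:m}
piece 7:k rests on {6:m}
piece 8:m rests on {7:k}
piece 9:i rests on {4:l}
minimal pieces: {0:i, 1:k, 2:h}
ways to finish when only these pieces remain (= sum over removing one remaining piece with nothing left below it):
  1 left: {3}→1  {8}→1  {9}→1
  2 left: {2,3}→1  {3,8}→2  {3,9}→2  {4,9}→1  {7,8}→1  {8,9}→2
  3 left: {0,4,9}→1  {2,3,8}→3  {2,3,9}→3  {3,4,9}→3  {3,7,8}→3  {3,8,9}→6  {4,8,9}→3  {6,7,8}→1  {7,8,9}→3
  4 left: {0,3,4,9}→4  {0,4,8,9}→4  {2,3,4,9}→6  {2,3,7,8}→6  {2,3,8,9}→12  {3,4,8,9}→12  {3,6,7,8}→4  {3,7,8,9}→12  {4,7,8,9}→6  {5,6,7,8}→1  {6,7,8,9}→4
  5 left: {0,2,3,4,9}→10  {0,3,4,8,9}→20  {0,4,7,8,9}→10  {1,5,6,7,8}→1  {2,3,4,8,9}→30  {2,3,6,7,8}→10  {2,3,7,8,9}→30  {3,4,7,8,9}→30  {3,5,6,7,8}→5  {3,6,7,8,9}→20  {4,6,7,8,9}→10  {5,6,7,8,9}→5
  6 left: {0,2,3,4,8,9}→60  {0,3,4,7,8,9}→60  {0,4,6,7,8,9}→20  {1,3,5,6,7,8}→6  {1,5,6,7,8,9}→6  {2,3,4,7,8,9}→90  {2,3,5,6,7,8}→15  {2,3,6,7,8,9}→60  {3,4,6,7,8,9}→60  {3,5,6,7,8,9}→30  {4,5,6,7,8,9}→15
  7 left: {0,2,3,4,7,8,9}→210  {0,3,4,6,7,8,9}→140  {0,4,5,6,7,8,9}→35  {1,2,3,5,6,7,8}→21  {1,3,5,6,7,8,9}→42  {1,4,5,6,7,8,9}→21  {2,3,4,6,7,8,9}→210  {2,3,5,6,7,8,9}→105  {3,4,5,6,7,8,9}→105
  8 left: {0,1,4,5,6,7,8,9}→56  {0,2,3,4,6,7,8,9}→560  {0,3,4,5,6,7,8,9}→280  {1,2,3,5,6,7,8,9}→168  {1,3,4,5,6,7,8,9}→168  {2,3,4,5,6,7,8,9}→420
  placing 0:i first → 756 extensions
  placing 1:k first → 1260 extensions
  placing 2:h first → 504 extensions
total linear extensions = 2520

2520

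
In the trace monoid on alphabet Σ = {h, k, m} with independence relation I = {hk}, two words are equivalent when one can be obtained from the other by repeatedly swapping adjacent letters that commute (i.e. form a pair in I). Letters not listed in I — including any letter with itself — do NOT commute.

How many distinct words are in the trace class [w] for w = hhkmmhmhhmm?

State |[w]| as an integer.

3

#0=h has no predecessor
#1=h depends on [0:h]
#2=k has no predecessor
#3=m depends on [1:h, 2:k]
#4=m depends on [3:m]
#5=h depends on [4:m]
#6=m depends on [5:h]
#7=h depends on [6:m]
#8=h depends on [7:h]
#9=m depends on [8:h]
#10=m depends on [9:m]
sources: [0:h, 2:k]
N(rest) = Σ N(rest − s) over sources s of rest; N(one piece) = 1:
  size 1 → [10]=1
  size 2 → [9,10]=1
  size 3 → [8,9,10]=1
  size 4 → [7,8,9,10]=1
  size 5 → [6,7,8,9,10]=1
  size 6 → [5,6,7,8,9,10]=1
  size 7 → [4,5,6,7,8,9,10]=1
  size 8 → [3,4,5,6,7,8,9,10]=1
  size 9 → [1,3,4,5,6,7,8,9,10]=1  [2,3,4,5,6,7,8,9,10]=1
  first=0(h) contributes 2
  first=2(k) contributes 1
|[w]| = 3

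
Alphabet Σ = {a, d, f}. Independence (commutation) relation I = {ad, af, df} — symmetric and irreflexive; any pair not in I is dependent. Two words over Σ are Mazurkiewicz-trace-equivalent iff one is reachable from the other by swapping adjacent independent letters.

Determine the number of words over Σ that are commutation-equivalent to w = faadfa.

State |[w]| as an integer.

drop 0:f onto floor
drop 1:a onto floor
drop 2:a onto {1:a}
drop 3:d onto floor
drop 4:f onto {0:f}
drop 5:a onto {2:a}
ground layer = {0:f, 1:a, 3:d}
drop-orders for the pieces not yet dropped (sum over which currently-grounded one goes next):
  1 to go: {3} 1  {4} 1  {5} 1
  2 to go: {0,4} 1  {2,5} 1  {3,4} 2  {3,5} 2  {4,5} 2
  3 to go: {0,3,4} 3  {0,4,5} 3  {1,2,5} 1  {2,3,5} 3  {2,4,5} 3  {3,4,5} 6
  4 to go: {0,2,4,5} 6  {0,3,4,5} 12  {1,2,3,5} 4  {1,2,4,5} 4  {2,3,4,5} 12
  if 0:f drops first: 20 orders
  if 1:a drops first: 30 orders
  if 3:d drops first: 10 orders
heap linearizations: 60

60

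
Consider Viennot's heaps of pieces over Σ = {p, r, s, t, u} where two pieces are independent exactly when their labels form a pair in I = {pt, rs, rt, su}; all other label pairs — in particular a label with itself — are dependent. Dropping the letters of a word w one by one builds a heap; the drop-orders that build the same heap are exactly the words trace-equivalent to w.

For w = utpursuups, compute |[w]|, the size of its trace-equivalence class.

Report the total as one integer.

#0=u has no predecessor
#1=t depends on [0:u]
#2=p depends on [0:u]
#3=u depends on [1:t, 2:p]
#4=r depends on [3:u]
#5=s depends on [1:t, 2:p]
#6=u depends on [4:r]
#7=u depends on [6:u]
#8=p depends on [5:s, 7:u]
#9=s depends on [8:p]
sources: [0:u]
N(rest) = Σ N(rest − s) over sources s of rest; N(one piece) = 1:
  size 1 → [9]=1
  size 2 → [8,9]=1
  size 3 → [5,8,9]=1  [7,8,9]=1
  size 4 → [5,7,8,9]=2  [6,7,8,9]=1
  size 5 → [4,6,7,8,9]=1  [5,6,7,8,9]=3
  size 6 → [3,4,6,7,8,9]=1  [4,5,6,7,8,9]=4
  size 7 → [3,4,5,6,7,8,9]=5
  size 8 → [1,3,4,5,6,7,8,9]=5  [2,3,4,5,6,7,8,9]=5
  first=0(u) contributes 10

10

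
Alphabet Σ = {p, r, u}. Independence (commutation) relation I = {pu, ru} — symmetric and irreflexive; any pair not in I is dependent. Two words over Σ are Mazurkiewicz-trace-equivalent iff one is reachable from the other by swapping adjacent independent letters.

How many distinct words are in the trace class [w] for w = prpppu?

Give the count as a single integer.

6

piece 0:p — minimal
piece 1:r rests on {0:p}
piece 2:p rests on {1:r}
piece 3:p rests on {2:p}
piece 4:p rests on {3:p}
piece 5:u — minimal
minimal pieces: {0:p, 5:u}
ways to finish when only these pieces remain (= sum over removing one remaining piece with nothing left below it):
  1 left: {4}→1  {5}→1
  2 left: {3,4}→1  {4,5}→2
  3 left: {2,3,4}→1  {3,4,5}→3
  4 left: {1,2,3,4}→1  {2,3,4,5}→4
  placing 0:p first → 5 extensions
  placing 5:u first → 1 extensions
total linear extensions = 6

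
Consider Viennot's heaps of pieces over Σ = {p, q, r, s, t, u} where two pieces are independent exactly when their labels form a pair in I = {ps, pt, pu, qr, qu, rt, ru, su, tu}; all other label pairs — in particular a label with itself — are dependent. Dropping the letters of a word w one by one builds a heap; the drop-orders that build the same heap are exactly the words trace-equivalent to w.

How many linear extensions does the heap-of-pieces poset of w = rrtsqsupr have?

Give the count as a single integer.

54

piece 0:r — minimal
piece 1:r rests on {0:r}
piece 2:t — minimal
piece 3:s rests on {1:r, 2:t}
piece 4:q rests on {3:s}
piece 5:s rests on {4:q}
piece 6:u — minimal
piece 7:p rests on {4:q}
piece 8:r rests on {5:s, 7:p}
minimal pieces: {0:r, 2:t, 6:u}
ways to finish when only these pieces remain (= sum over removing one remaining piece with nothing left below it):
  1 left: {6}→1  {8}→1
  2 left: {5,8}→1  {6,8}→2  {7,8}→1
  3 left: {5,6,8}→3  {5,7,8}→2  {6,7,8}→3
  4 left: {4,5,7,8}→2  {5,6,7,8}→8
  5 left: {3,4,5,7,8}→2  {4,5,6,7,8}→10
  6 left: {1,3,4,5,7,8}→2  {2,3,4,5,7,8}→2  {3,4,5,6,7,8}→12
  7 left: {0,1,3,4,5,7,8}→2  {1,2,3,4,5,7,8}→4  {1,3,4,5,6,7,8}→14  {2,3,4,5,6,7,8}→14
  placing 0:r first → 32 extensions
  placing 2:t first → 16 extensions
  placing 6:u first → 6 extensions
total linear extensions = 54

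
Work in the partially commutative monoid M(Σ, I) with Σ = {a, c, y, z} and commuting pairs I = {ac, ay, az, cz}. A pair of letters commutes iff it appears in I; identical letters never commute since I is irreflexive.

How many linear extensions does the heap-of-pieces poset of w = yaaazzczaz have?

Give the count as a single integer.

1050

drop 0:y onto floor
drop 1:a onto floor
drop 2:a onto {1:a}
drop 3:a onto {2:a}
drop 4:z onto {0:y}
drop 5:z onto {4:z}
drop 6:c onto {0:y}
drop 7:z onto {5:z}
drop 8:a onto {3:a}
drop 9:z onto {7:z}
ground layer = {0:y, 1:a}
drop-orders for the pieces not yet dropped (sum over which currently-grounded one goes next):
  1 to go: {6} 1  {8} 1  {9} 1
  2 to go: {3,8} 1  {6,8} 2  {6,9} 2  {7,9} 1  {8,9} 2
  3 to go: {2,3,8} 1  {3,6,8} 3  {3,8,9} 3  {5,7,9} 1  {6,7,9} 3  {6,8,9} 6  {7,8,9} 3
  4 to go: {1,2,3,8} 1  {2,3,6,8} 4  {2,3,8,9} 4  {3,6,8,9} 12  {3,7,8,9} 6  {4,5,7,9} 1  {5,6,7,9} 4  {5,7,8,9} 4  {6,7,8,9} 12
  5 to go: {1,2,3,6,8} 5  {1,2,3,8,9} 5  {2,3,6,8,9} 20  {2,3,7,8,9} 10  {3,5,7,8,9} 10  {3,6,7,8,9} 30  {4,5,6,7,9} 5  {4,5,7,8,9} 5  {5,6,7,8,9} 20
  6 to go: {0,4,5,6,7,9} 5  {1,2,3,6,8,9} 30  {1,2,3,7,8,9} 15  {2,3,5,7,8,9} 20  {2,3,6,7,8,9} 60  {3,4,5,7,8,9} 15  {3,5,6,7,8,9} 60  {4,5,6,7,8,9} 30
  7 to go: {0,4,5,6,7,8,9} 35  {1,2,3,5,7,8,9} 35  {1,2,3,6,7,8,9} 105  {2,3,4,5,7,8,9} 35  {2,3,5,6,7,8,9} 140  {3,4,5,6,7,8,9} 105
  8 to go: {0,3,4,5,6,7,8,9} 140  {1,2,3,4,5,7,8,9} 70  {1,2,3,5,6,7,8,9} 280  {2,3,4,5,6,7,8,9} 280
  if 0:y drops first: 630 orders
  if 1:a drops first: 420 orders
heap linearizations: 1050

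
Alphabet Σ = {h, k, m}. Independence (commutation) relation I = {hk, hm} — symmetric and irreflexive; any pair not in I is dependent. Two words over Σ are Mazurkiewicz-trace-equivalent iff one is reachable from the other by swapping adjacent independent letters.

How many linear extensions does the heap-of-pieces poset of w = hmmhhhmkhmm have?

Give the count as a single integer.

#0=h has no predecessor
#1=m has no predecessor
#2=m depends on [1:m]
#3=h depends on [0:h]
#4=h depends on [3:h]
#5=h depends on [4:h]
#6=m depends on [2:m]
#7=k depends on [6:m]
#8=h depends on [5:h]
#9=m depends on [7:k]
#10=m depends on [9:m]
sources: [0:h, 1:m]
N(rest) = Σ N(rest − s) over sources s of rest; N(one piece) = 1:
  size 1 → [8]=1  [10]=1
  size 2 → [5,8]=1  [8,10]=2  [9,10]=1
  size 3 → [4,5,8]=1  [5,8,10]=3  [7,9,10]=1  [8,9,10]=3
  size 4 → [3,4,5,8]=1  [4,5,8,10]=4  [5,8,9,10]=6  [6,7,9,10]=1  [7,8,9,10]=4
  size 5 → [0,3,4,5,8]=1  [2,6,7,9,10]=1  [3,4,5,8,10]=5  [4,5,8,9,10]=10  [5,7,8,9,10]=10  [6,7,8,9,10]=5
  size 6 → [0,3,4,5,8,10]=6  [1,2,6,7,9,10]=1  [2,6,7,8,9,10]=6  [3,4,5,8,9,10]=15  [4,5,7,8,9,10]=20  [5,6,7,8,9,10]=15
  size 7 → [0,3,4,5,8,9,10]=21  [1,2,6,7,8,9,10]=7  [2,5,6,7,8,9,10]=21  [3,4,5,7,8,9,10]=35  [4,5,6,7,8,9,10]=35
  size 8 → [0,3,4,5,7,8,9,10]=56  [1,2,5,6,7,8,9,10]=28  [2,4,5,6,7,8,9,10]=56  [3,4,5,6,7,8,9,10]=70
  size 9 → [0,3,4,5,6,7,8,9,10]=126  [1,2,4,5,6,7,8,9,10]=84  [2,3,4,5,6,7,8,9,10]=126
  first=0(h) contributes 210
  first=1(m) contributes 252
|[w]| = 462

462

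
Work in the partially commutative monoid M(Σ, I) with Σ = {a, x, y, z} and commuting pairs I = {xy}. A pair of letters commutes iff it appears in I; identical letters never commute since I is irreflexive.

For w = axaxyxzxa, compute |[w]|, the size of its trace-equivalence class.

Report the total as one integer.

#0=a has no predecessor
#1=x depends on [0:a]
#2=a depends on [1:x]
#3=x depends on [2:a]
#4=y depends on [2:a]
#5=x depends on [3:x]
#6=z depends on [4:y, 5:x]
#7=x depends on [6:z]
#8=a depends on [7:x]
sources: [0:a]
N(rest) = Σ N(rest − s) over sources s of rest; N(one piece) = 1:
  size 1 → [8]=1
  size 2 → [7,8]=1
  size 3 → [6,7,8]=1
  size 4 → [4,6,7,8]=1  [5,6,7,8]=1
  size 5 → [3,5,6,7,8]=1  [4,5,6,7,8]=2
  size 6 → [3,4,5,6,7,8]=3
  size 7 → [2,3,4,5,6,7,8]=3
  first=0(a) contributes 3

3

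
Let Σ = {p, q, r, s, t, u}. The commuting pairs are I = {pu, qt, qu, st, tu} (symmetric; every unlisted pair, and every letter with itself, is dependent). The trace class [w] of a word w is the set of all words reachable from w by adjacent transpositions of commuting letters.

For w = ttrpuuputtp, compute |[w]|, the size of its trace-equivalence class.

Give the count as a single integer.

drop 0:t onto floor
drop 1:t onto {0:t}
drop 2:r onto {1:t}
drop 3:p onto {2:r}
drop 4:u onto {2:r}
drop 5:u onto {4:u}
drop 6:p onto {3:p}
drop 7:u onto {5:u}
drop 8:t onto {6:p}
drop 9:t onto {8:t}
drop 10:p onto {9:t}
ground layer = {0:t}
drop-orders for the pieces not yet dropped (sum over which currently-grounded one goes next):
  1 to go: {7} 1  {10} 1
  2 to go: {5,7} 1  {7,10} 2  {9,10} 1
  3 to go: {4,5,7} 1  {5,7,10} 3  {7,9,10} 3  {8,9,10} 1
  4 to go: {4,5,7,10} 4  {5,7,9,10} 6  {6,8,9,10} 1  {7,8,9,10} 4
  5 to go: {3,6,8,9,10} 1  {4,5,7,9,10} 10  {5,7,8,9,10} 10  {6,7,8,9,10} 5
  6 to go: {3,6,7,8,9,10} 6  {4,5,7,8,9,10} 20  {5,6,7,8,9,10} 15
  7 to go: {3,5,6,7,8,9,10} 21  {4,5,6,7,8,9,10} 35
  8 to go: {3,4,5,6,7,8,9,10} 56
  9 to go: {2,3,4,5,6,7,8,9,10} 56
  if 0:t drops first: 56 orders

56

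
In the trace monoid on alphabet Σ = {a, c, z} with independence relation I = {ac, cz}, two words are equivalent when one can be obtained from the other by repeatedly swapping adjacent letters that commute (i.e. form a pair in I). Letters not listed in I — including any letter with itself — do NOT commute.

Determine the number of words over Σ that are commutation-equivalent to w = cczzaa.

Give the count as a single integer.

15

drop 0:c onto floor
drop 1:c onto {0:c}
drop 2:z onto floor
drop 3:z onto {2:z}
drop 4:a onto {3:z}
drop 5:a onto {4:a}
ground layer = {0:c, 2:z}
drop-orders for the pieces not yet dropped (sum over which currently-grounded one goes next):
  1 to go: {1} 1  {5} 1
  2 to go: {0,1} 1  {1,5} 2  {4,5} 1
  3 to go: {0,1,5} 3  {1,4,5} 3  {3,4,5} 1
  4 to go: {0,1,4,5} 6  {1,3,4,5} 4  {2,3,4,5} 1
  if 0:c drops first: 5 orders
  if 2:z drops first: 10 orders
heap linearizations: 15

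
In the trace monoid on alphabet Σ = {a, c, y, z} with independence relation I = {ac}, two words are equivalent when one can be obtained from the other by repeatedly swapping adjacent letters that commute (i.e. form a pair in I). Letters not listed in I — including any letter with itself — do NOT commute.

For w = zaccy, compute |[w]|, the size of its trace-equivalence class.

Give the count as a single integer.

0(z) covers ∅
1(a) covers 0:z
2(c) covers 0:z
3(c) covers 2:c
4(y) covers 1:a, 3:c
floor of heap: 0:z
completions by unplaced set U, small U first (add the entries for U minus each lowest piece of U):
  |U|=1: {4}:1
  |U|=2: {1,4}:1  {3,4}:1
  |U|=3: {1,3,4}:2  {2,3,4}:1
  start at 0(z): 3

3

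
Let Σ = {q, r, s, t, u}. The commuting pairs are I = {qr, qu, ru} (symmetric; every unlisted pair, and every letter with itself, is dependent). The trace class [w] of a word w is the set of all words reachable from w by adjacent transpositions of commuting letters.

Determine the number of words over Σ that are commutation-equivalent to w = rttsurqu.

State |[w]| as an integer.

piece 0:r — minimal
piece 1:t rests on {0:r}
piece 2:t rests on {1:t}
piece 3:s rests on {2:t}
piece 4:u rests on {3:s}
piece 5:r rests on {3:s}
piece 6:q rests on {3:s}
piece 7:u rests on {4:u}
minimal pieces: {0:r}
ways to finish when only these pieces remain (= sum over removing one remaining piece with nothing left below it):
  1 left: {5}→1  {6}→1  {7}→1
  2 left: {4,7}→1  {5,6}→2  {5,7}→2  {6,7}→2
  3 left: {4,5,7}→3  {4,6,7}→3  {5,6,7}→6
  4 left: {4,5,6,7}→12
  5 left: {3,4,5,6,7}→12
  6 left: {2,3,4,5,6,7}→12
  placing 0:r first → 12 extensions

12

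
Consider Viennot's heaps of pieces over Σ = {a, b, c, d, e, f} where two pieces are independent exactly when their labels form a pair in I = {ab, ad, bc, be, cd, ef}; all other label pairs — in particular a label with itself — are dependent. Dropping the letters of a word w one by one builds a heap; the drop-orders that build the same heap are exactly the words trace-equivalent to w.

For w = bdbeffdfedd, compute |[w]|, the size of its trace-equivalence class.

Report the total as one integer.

#0=b has no predecessor
#1=d depends on [0:b]
#2=b depends on [1:d]
#3=e depends on [1:d]
#4=f depends on [2:b]
#5=f depends on [4:f]
#6=d depends on [3:e, 5:f]
#7=f depends on [6:d]
#8=e depends on [6:d]
#9=d depends on [7:f, 8:e]
#10=d depends on [9:d]
sources: [0:b]
N(rest) = Σ N(rest − s) over sources s of rest; N(one piece) = 1:
  size 1 → [10]=1
  size 2 → [9,10]=1
  size 3 → [7,9,10]=1  [8,9,10]=1
  size 4 → [7,8,9,10]=2
  size 5 → [6,7,8,9,10]=2
  size 6 → [3,6,7,8,9,10]=2  [5,6,7,8,9,10]=2
  size 7 → [3,5,6,7,8,9,10]=4  [4,5,6,7,8,9,10]=2
  size 8 → [2,4,5,6,7,8,9,10]=2  [3,4,5,6,7,8,9,10]=6
  size 9 → [2,3,4,5,6,7,8,9,10]=8
  first=0(b) contributes 8

8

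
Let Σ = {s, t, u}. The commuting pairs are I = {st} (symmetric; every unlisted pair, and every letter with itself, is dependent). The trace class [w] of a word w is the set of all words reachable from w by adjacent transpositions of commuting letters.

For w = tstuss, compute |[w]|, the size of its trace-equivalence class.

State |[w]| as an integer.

0(t) covers ∅
1(s) covers ∅
2(t) covers 0:t
3(u) covers 1:s, 2:t
4(s) covers 3:u
5(s) covers 4:s
floor of heap: 0:t, 1:s
completions by unplaced set U, small U first (add the entries for U minus each lowest piece of U):
  |U|=1: {5}:1
  |U|=2: {4,5}:1
  |U|=3: {3,4,5}:1
  |U|=4: {1,3,4,5}:1  {2,3,4,5}:1
  start at 0(t): 2
  start at 1(s): 1
sum over floor = 3

3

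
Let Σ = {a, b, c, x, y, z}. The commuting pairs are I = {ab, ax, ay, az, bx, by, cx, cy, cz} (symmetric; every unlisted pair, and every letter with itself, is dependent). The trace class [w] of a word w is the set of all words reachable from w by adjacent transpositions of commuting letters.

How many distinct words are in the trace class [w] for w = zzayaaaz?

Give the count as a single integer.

0(z) covers ∅
1(z) covers 0:z
2(a) covers ∅
3(y) covers 1:z
4(a) covers 2:a
5(a) covers 4:a
6(a) covers 5:a
7(z) covers 3:y
floor of heap: 0:z, 2:a
completions by unplaced set U, small U first (add the entries for U minus each lowest piece of U):
  |U|=1: {6}:1  {7}:1
  |U|=2: {3,7}:1  {5,6}:1  {6,7}:2
  |U|=3: {1,3,7}:1  {3,6,7}:3  {4,5,6}:1  {5,6,7}:3
  |U|=4: {0,1,3,7}:1  {1,3,6,7}:4  {2,4,5,6}:1  {3,5,6,7}:6  {4,5,6,7}:4
  |U|=5: {0,1,3,6,7}:5  {1,3,5,6,7}:10  {2,4,5,6,7}:5  {3,4,5,6,7}:10
  |U|=6: {0,1,3,5,6,7}:15  {1,3,4,5,6,7}:20  {2,3,4,5,6,7}:15
  start at 0(z): 35
  start at 2(a): 35
sum over floor = 70

70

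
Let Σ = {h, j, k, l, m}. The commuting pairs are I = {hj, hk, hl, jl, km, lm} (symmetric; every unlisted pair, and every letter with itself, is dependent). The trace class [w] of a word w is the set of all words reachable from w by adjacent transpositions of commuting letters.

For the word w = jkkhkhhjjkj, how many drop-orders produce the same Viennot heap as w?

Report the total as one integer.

165

#0=j has no predecessor
#1=k depends on [0:j]
#2=k depends on [1:k]
#3=h has no predecessor
#4=k depends on [2:k]
#5=h depends on [3:h]
#6=h depends on [5:h]
#7=j depends on [4:k]
#8=j depends on [7:j]
#9=k depends on [8:j]
#10=j depends on [9:k]
sources: [0:j, 3:h]
N(rest) = Σ N(rest − s) over sources s of rest; N(one piece) = 1:
  size 1 → [6]=1  [10]=1
  size 2 → [5,6]=1  [6,10]=2  [9,10]=1
  size 3 → [3,5,6]=1  [5,6,10]=3  [6,9,10]=3  [8,9,10]=1
  size 4 → [3,5,6,10]=4  [5,6,9,10]=6  [6,8,9,10]=4  [7,8,9,10]=1
  size 5 → [3,5,6,9,10]=10  [4,7,8,9,10]=1  [5,6,8,9,10]=10  [6,7,8,9,10]=5
  size 6 → [2,4,7,8,9,10]=1  [3,5,6,8,9,10]=20  [4,6,7,8,9,10]=6  [5,6,7,8,9,10]=15
  size 7 → [1,2,4,7,8,9,10]=1  [2,4,6,7,8,9,10]=7  [3,5,6,7,8,9,10]=35  [4,5,6,7,8,9,10]=21
  size 8 → [0,1,2,4,7,8,9,10]=1  [1,2,4,6,7,8,9,10]=8  [2,4,5,6,7,8,9,10]=28  [3,4,5,6,7,8,9,10]=56
  size 9 → [0,1,2,4,6,7,8,9,10]=9  [1,2,4,5,6,7,8,9,10]=36  [2,3,4,5,6,7,8,9,10]=84
  first=0(j) contributes 120
  first=3(h) contributes 45
|[w]| = 165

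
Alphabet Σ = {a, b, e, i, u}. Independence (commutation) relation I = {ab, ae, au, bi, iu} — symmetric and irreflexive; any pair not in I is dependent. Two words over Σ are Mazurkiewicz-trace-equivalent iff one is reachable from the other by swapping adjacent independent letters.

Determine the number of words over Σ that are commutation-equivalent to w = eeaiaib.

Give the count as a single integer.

piece 0:e — minimal
piece 1:e rests on {0:e}
piece 2:a — minimal
piece 3:i rests on {1:e, 2:a}
piece 4:a rests on {3:i}
piece 5:i rests on {4:a}
piece 6:b rests on {1:e}
minimal pieces: {0:e, 2:a}
ways to finish when only these pieces remain (= sum over removing one remaining piece with nothing left below it):
  1 left: {5}→1  {6}→1
  2 left: {4,5}→1  {5,6}→2
  3 left: {3,4,5}→1  {4,5,6}→3
  4 left: {2,3,4,5}→1  {3,4,5,6}→4
  5 left: {1,3,4,5,6}→4  {2,3,4,5,6}→5
  placing 0:e first → 9 extensions
  placing 2:a first → 4 extensions
total linear extensions = 13

13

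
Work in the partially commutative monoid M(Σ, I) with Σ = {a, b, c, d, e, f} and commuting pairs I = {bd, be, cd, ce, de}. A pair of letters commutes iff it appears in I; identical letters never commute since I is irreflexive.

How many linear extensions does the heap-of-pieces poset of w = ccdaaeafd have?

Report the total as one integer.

drop 0:c onto floor
drop 1:c onto {0:c}
drop 2:d onto floor
drop 3:a onto {1:c, 2:d}
drop 4:a onto {3:a}
drop 5:e onto {4:a}
drop 6:a onto {5:e}
drop 7:f onto {6:a}
drop 8:d onto {7:f}
ground layer = {0:c, 2:d}
drop-orders for the pieces not yet dropped (sum over which currently-grounded one goes next):
  1 to go: {8} 1
  2 to go: {7,8} 1
  3 to go: {6,7,8} 1
  4 to go: {5,6,7,8} 1
  5 to go: {4,5,6,7,8} 1
  6 to go: {3,4,5,6,7,8} 1
  7 to go: {1,3,4,5,6,7,8} 1  {2,3,4,5,6,7,8} 1
  if 0:c drops first: 2 orders
  if 2:d drops first: 1 orders
heap linearizations: 3

3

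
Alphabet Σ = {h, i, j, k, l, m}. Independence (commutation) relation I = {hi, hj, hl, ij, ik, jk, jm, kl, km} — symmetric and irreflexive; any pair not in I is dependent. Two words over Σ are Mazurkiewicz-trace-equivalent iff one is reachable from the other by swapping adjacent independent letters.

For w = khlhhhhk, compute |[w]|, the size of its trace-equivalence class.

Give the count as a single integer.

#0=k has no predecessor
#1=h depends on [0:k]
#2=l has no predecessor
#3=h depends on [1:h]
#4=h depends on [3:h]
#5=h depends on [4:h]
#6=h depends on [5:h]
#7=k depends on [6:h]
sources: [0:k, 2:l]
N(rest) = Σ N(rest − s) over sources s of rest; N(one piece) = 1:
  size 1 → [2]=1  [7]=1
  size 2 → [2,7]=2  [6,7]=1
  size 3 → [2,6,7]=3  [5,6,7]=1
  size 4 → [2,5,6,7]=4  [4,5,6,7]=1
  size 5 → [2,4,5,6,7]=5  [3,4,5,6,7]=1
  size 6 → [1,3,4,5,6,7]=1  [2,3,4,5,6,7]=6
  first=0(k) contributes 7
  first=2(l) contributes 1
|[w]| = 8

8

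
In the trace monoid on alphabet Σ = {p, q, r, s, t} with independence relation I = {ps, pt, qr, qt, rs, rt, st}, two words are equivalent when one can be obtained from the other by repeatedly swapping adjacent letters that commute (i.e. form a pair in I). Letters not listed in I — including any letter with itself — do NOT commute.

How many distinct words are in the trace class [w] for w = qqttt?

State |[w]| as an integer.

10

0(q) covers ∅
1(q) covers 0:q
2(t) covers ∅
3(t) covers 2:t
4(t) covers 3:t
floor of heap: 0:q, 2:t
completions by unplaced set U, small U first (add the entries for U minus each lowest piece of U):
  |U|=1: {1}:1  {4}:1
  |U|=2: {0,1}:1  {1,4}:2  {3,4}:1
  |U|=3: {0,1,4}:3  {1,3,4}:3  {2,3,4}:1
  start at 0(q): 4
  start at 2(t): 6
sum over floor = 10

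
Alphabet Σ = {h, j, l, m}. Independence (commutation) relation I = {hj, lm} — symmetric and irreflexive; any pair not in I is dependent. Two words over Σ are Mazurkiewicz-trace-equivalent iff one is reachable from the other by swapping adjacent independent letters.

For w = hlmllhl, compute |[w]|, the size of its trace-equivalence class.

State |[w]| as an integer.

4

0(h) covers ∅
1(l) covers 0:h
2(m) covers 0:h
3(l) covers 1:l
4(l) covers 3:l
5(h) covers 2:m, 4:l
6(l) covers 5:h
floor of heap: 0:h
completions by unplaced set U, small U first (add the entries for U minus each lowest piece of U):
  |U|=1: {6}:1
  |U|=2: {5,6}:1
  |U|=3: {2,5,6}:1  {4,5,6}:1
  |U|=4: {2,4,5,6}:2  {3,4,5,6}:1
  |U|=5: {1,3,4,5,6}:1  {2,3,4,5,6}:3
  start at 0(h): 4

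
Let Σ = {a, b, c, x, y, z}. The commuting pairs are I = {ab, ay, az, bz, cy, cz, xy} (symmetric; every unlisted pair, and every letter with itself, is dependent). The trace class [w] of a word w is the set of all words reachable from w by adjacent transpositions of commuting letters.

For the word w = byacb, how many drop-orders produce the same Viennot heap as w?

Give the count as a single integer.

#0=b has no predecessor
#1=y depends on [0:b]
#2=a has no predecessor
#3=c depends on [0:b, 2:a]
#4=b depends on [1:y, 3:c]
sources: [0:b, 2:a]
N(rest) = Σ N(rest − s) over sources s of rest; N(one piece) = 1:
  size 1 → [4]=1
  size 2 → [1,4]=1  [3,4]=1
  size 3 → [1,3,4]=2  [2,3,4]=1
  first=0(b) contributes 3
  first=2(a) contributes 2
|[w]| = 5

5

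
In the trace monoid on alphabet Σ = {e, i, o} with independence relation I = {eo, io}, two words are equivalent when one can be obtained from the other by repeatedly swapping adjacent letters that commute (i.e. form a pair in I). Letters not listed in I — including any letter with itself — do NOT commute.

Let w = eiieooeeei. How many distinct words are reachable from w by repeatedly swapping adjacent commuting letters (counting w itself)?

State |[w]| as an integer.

45

piece 0:e — minimal
piece 1:i rests on {0:e}
piece 2:i rests on {1:i}
piece 3:e rests on {2:i}
piece 4:o — minimal
piece 5:o rests on {4:o}
piece 6:e rests on {3:e}
piece 7:e rests on {6:e}
piece 8:e rests on {7:e}
piece 9:i rests on {8:e}
minimal pieces: {0:e, 4:o}
ways to finish when only these pieces remain (= sum over removing one remaining piece with nothing left below it):
  1 left: {5}→1  {9}→1
  2 left: {4,5}→1  {5,9}→2  {8,9}→1
  3 left: {4,5,9}→3  {5,8,9}→3  {7,8,9}→1
  4 left: {4,5,8,9}→6  {5,7,8,9}→4  {6,7,8,9}→1
  5 left: {3,6,7,8,9}→1  {4,5,7,8,9}→10  {5,6,7,8,9}→5
  6 left: {2,3,6,7,8,9}→1  {3,5,6,7,8,9}→6  {4,5,6,7,8,9}→15
  7 left: {1,2,3,6,7,8,9}→1  {2,3,5,6,7,8,9}→7  {3,4,5,6,7,8,9}→21
  8 left: {0,1,2,3,6,7,8,9}→1  {1,2,3,5,6,7,8,9}→8  {2,3,4,5,6,7,8,9}→28
  placing 0:e first → 36 extensions
  placing 4:o first → 9 extensions
total linear extensions = 45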